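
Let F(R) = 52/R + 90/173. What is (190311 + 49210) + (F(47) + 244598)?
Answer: 3936384815/8131 ≈ 4.8412e+5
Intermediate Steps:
F(R) = 90/173 + 52/R (F(R) = 52/R + 90*(1/173) = 52/R + 90/173 = 90/173 + 52/R)
(190311 + 49210) + (F(47) + 244598) = (190311 + 49210) + ((90/173 + 52/47) + 244598) = 239521 + ((90/173 + 52*(1/47)) + 244598) = 239521 + ((90/173 + 52/47) + 244598) = 239521 + (13226/8131 + 244598) = 239521 + 1988839564/8131 = 3936384815/8131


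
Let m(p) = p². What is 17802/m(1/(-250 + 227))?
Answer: 9417258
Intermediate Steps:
17802/m(1/(-250 + 227)) = 17802/((1/(-250 + 227))²) = 17802/((1/(-23))²) = 17802/((-1/23)²) = 17802/(1/529) = 17802*529 = 9417258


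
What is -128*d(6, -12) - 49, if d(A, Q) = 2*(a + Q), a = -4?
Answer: 4047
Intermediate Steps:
d(A, Q) = -8 + 2*Q (d(A, Q) = 2*(-4 + Q) = -8 + 2*Q)
-128*d(6, -12) - 49 = -128*(-8 + 2*(-12)) - 49 = -128*(-8 - 24) - 49 = -128*(-32) - 49 = 4096 - 49 = 4047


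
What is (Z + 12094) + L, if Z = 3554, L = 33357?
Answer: 49005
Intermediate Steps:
(Z + 12094) + L = (3554 + 12094) + 33357 = 15648 + 33357 = 49005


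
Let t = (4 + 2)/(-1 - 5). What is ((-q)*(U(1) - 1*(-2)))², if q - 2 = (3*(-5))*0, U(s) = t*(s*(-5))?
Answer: 196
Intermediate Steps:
t = -1 (t = 6/(-6) = 6*(-⅙) = -1)
U(s) = 5*s (U(s) = -s*(-5) = -(-5)*s = 5*s)
q = 2 (q = 2 + (3*(-5))*0 = 2 - 15*0 = 2 + 0 = 2)
((-q)*(U(1) - 1*(-2)))² = ((-1*2)*(5*1 - 1*(-2)))² = (-2*(5 + 2))² = (-2*7)² = (-14)² = 196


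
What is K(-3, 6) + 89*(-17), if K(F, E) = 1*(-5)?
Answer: -1518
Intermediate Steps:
K(F, E) = -5
K(-3, 6) + 89*(-17) = -5 + 89*(-17) = -5 - 1513 = -1518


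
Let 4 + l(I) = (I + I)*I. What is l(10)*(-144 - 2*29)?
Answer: -39592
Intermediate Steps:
l(I) = -4 + 2*I² (l(I) = -4 + (I + I)*I = -4 + (2*I)*I = -4 + 2*I²)
l(10)*(-144 - 2*29) = (-4 + 2*10²)*(-144 - 2*29) = (-4 + 2*100)*(-144 - 58) = (-4 + 200)*(-202) = 196*(-202) = -39592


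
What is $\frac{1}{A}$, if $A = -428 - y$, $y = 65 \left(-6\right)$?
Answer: $- \frac{1}{38} \approx -0.026316$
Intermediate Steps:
$y = -390$
$A = -38$ ($A = -428 - -390 = -428 + 390 = -38$)
$\frac{1}{A} = \frac{1}{-38} = - \frac{1}{38}$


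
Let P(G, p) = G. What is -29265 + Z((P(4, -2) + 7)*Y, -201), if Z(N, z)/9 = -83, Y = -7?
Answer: -30012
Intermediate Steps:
Z(N, z) = -747 (Z(N, z) = 9*(-83) = -747)
-29265 + Z((P(4, -2) + 7)*Y, -201) = -29265 - 747 = -30012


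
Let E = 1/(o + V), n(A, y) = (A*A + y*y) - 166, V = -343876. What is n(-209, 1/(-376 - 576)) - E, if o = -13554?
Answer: 7048129744582267/161970119360 ≈ 43515.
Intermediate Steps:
n(A, y) = -166 + A² + y² (n(A, y) = (A² + y²) - 166 = -166 + A² + y²)
E = -1/357430 (E = 1/(-13554 - 343876) = 1/(-357430) = -1/357430 ≈ -2.7978e-6)
n(-209, 1/(-376 - 576)) - E = (-166 + (-209)² + (1/(-376 - 576))²) - 1*(-1/357430) = (-166 + 43681 + (1/(-952))²) + 1/357430 = (-166 + 43681 + (-1/952)²) + 1/357430 = (-166 + 43681 + 1/906304) + 1/357430 = 39437818561/906304 + 1/357430 = 7048129744582267/161970119360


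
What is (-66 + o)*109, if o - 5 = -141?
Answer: -22018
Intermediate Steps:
o = -136 (o = 5 - 141 = -136)
(-66 + o)*109 = (-66 - 136)*109 = -202*109 = -22018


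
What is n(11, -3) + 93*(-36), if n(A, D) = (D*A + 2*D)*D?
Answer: -3231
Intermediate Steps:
n(A, D) = D*(2*D + A*D) (n(A, D) = (A*D + 2*D)*D = (2*D + A*D)*D = D*(2*D + A*D))
n(11, -3) + 93*(-36) = (-3)²*(2 + 11) + 93*(-36) = 9*13 - 3348 = 117 - 3348 = -3231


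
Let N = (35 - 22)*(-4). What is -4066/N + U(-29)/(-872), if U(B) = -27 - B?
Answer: 443181/5668 ≈ 78.190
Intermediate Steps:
N = -52 (N = 13*(-4) = -52)
-4066/N + U(-29)/(-872) = -4066/(-52) + (-27 - 1*(-29))/(-872) = -4066*(-1/52) + (-27 + 29)*(-1/872) = 2033/26 + 2*(-1/872) = 2033/26 - 1/436 = 443181/5668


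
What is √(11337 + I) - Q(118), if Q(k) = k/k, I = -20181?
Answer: -1 + 2*I*√2211 ≈ -1.0 + 94.043*I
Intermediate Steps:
Q(k) = 1
√(11337 + I) - Q(118) = √(11337 - 20181) - 1*1 = √(-8844) - 1 = 2*I*√2211 - 1 = -1 + 2*I*√2211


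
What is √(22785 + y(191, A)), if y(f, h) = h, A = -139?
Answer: 13*√134 ≈ 150.49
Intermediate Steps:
√(22785 + y(191, A)) = √(22785 - 139) = √22646 = 13*√134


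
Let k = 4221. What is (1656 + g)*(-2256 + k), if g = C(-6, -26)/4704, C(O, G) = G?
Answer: 2551158845/784 ≈ 3.2540e+6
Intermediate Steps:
g = -13/2352 (g = -26/4704 = -26*1/4704 = -13/2352 ≈ -0.0055272)
(1656 + g)*(-2256 + k) = (1656 - 13/2352)*(-2256 + 4221) = (3894899/2352)*1965 = 2551158845/784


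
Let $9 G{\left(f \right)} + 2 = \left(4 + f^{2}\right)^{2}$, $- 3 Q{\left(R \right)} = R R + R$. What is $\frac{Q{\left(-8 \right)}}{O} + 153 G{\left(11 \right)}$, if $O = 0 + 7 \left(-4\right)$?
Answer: $\frac{796775}{3} \approx 2.6559 \cdot 10^{5}$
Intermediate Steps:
$O = -28$ ($O = 0 - 28 = -28$)
$Q{\left(R \right)} = - \frac{R}{3} - \frac{R^{2}}{3}$ ($Q{\left(R \right)} = - \frac{R R + R}{3} = - \frac{R^{2} + R}{3} = - \frac{R + R^{2}}{3} = - \frac{R}{3} - \frac{R^{2}}{3}$)
$G{\left(f \right)} = - \frac{2}{9} + \frac{\left(4 + f^{2}\right)^{2}}{9}$
$\frac{Q{\left(-8 \right)}}{O} + 153 G{\left(11 \right)} = \frac{\left(- \frac{1}{3}\right) \left(-8\right) \left(1 - 8\right)}{-28} + 153 \left(- \frac{2}{9} + \frac{\left(4 + 11^{2}\right)^{2}}{9}\right) = \left(- \frac{1}{3}\right) \left(-8\right) \left(-7\right) \left(- \frac{1}{28}\right) + 153 \left(- \frac{2}{9} + \frac{\left(4 + 121\right)^{2}}{9}\right) = \left(- \frac{56}{3}\right) \left(- \frac{1}{28}\right) + 153 \left(- \frac{2}{9} + \frac{125^{2}}{9}\right) = \frac{2}{3} + 153 \left(- \frac{2}{9} + \frac{1}{9} \cdot 15625\right) = \frac{2}{3} + 153 \left(- \frac{2}{9} + \frac{15625}{9}\right) = \frac{2}{3} + 153 \cdot \frac{15623}{9} = \frac{2}{3} + 265591 = \frac{796775}{3}$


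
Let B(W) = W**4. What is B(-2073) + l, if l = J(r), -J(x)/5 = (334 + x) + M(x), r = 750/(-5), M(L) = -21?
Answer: 18467036533426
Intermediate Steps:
r = -150 (r = 750*(-1/5) = -150)
J(x) = -1565 - 5*x (J(x) = -5*((334 + x) - 21) = -5*(313 + x) = -1565 - 5*x)
l = -815 (l = -1565 - 5*(-150) = -1565 + 750 = -815)
B(-2073) + l = (-2073)**4 - 815 = 18467036534241 - 815 = 18467036533426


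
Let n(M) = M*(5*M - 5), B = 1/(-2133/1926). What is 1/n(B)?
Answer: 56169/482570 ≈ 0.11640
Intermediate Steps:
B = -214/237 (B = 1/(-2133*1/1926) = 1/(-237/214) = -214/237 ≈ -0.90295)
n(M) = M*(-5 + 5*M)
1/n(B) = 1/(5*(-214/237)*(-1 - 214/237)) = 1/(5*(-214/237)*(-451/237)) = 1/(482570/56169) = 56169/482570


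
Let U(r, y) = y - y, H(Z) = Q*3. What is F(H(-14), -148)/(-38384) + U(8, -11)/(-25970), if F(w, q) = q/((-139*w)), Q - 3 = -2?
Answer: -37/4001532 ≈ -9.2465e-6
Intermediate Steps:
Q = 1 (Q = 3 - 2 = 1)
H(Z) = 3 (H(Z) = 1*3 = 3)
U(r, y) = 0
F(w, q) = -q/(139*w) (F(w, q) = q*(-1/(139*w)) = -q/(139*w))
F(H(-14), -148)/(-38384) + U(8, -11)/(-25970) = -1/139*(-148)/3/(-38384) + 0/(-25970) = -1/139*(-148)*1/3*(-1/38384) + 0*(-1/25970) = (148/417)*(-1/38384) + 0 = -37/4001532 + 0 = -37/4001532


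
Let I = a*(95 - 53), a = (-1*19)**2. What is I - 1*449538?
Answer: -434376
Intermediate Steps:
a = 361 (a = (-19)**2 = 361)
I = 15162 (I = 361*(95 - 53) = 361*42 = 15162)
I - 1*449538 = 15162 - 1*449538 = 15162 - 449538 = -434376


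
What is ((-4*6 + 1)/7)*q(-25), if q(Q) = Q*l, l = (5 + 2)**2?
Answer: 4025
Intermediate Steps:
l = 49 (l = 7**2 = 49)
q(Q) = 49*Q (q(Q) = Q*49 = 49*Q)
((-4*6 + 1)/7)*q(-25) = ((-4*6 + 1)/7)*(49*(-25)) = ((-24 + 1)*(1/7))*(-1225) = -23*1/7*(-1225) = -23/7*(-1225) = 4025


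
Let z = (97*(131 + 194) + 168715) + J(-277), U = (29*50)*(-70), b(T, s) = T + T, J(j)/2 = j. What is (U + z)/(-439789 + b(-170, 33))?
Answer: -98186/440129 ≈ -0.22308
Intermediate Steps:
J(j) = 2*j
b(T, s) = 2*T
U = -101500 (U = 1450*(-70) = -101500)
z = 199686 (z = (97*(131 + 194) + 168715) + 2*(-277) = (97*325 + 168715) - 554 = (31525 + 168715) - 554 = 200240 - 554 = 199686)
(U + z)/(-439789 + b(-170, 33)) = (-101500 + 199686)/(-439789 + 2*(-170)) = 98186/(-439789 - 340) = 98186/(-440129) = 98186*(-1/440129) = -98186/440129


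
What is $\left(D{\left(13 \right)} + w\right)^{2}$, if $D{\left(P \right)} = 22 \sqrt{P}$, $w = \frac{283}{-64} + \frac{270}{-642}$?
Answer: $\frac{296163646289}{46895104} - \frac{364771 \sqrt{13}}{1712} \approx 5547.2$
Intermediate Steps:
$w = - \frac{33161}{6848}$ ($w = 283 \left(- \frac{1}{64}\right) + 270 \left(- \frac{1}{642}\right) = - \frac{283}{64} - \frac{45}{107} = - \frac{33161}{6848} \approx -4.8424$)
$\left(D{\left(13 \right)} + w\right)^{2} = \left(22 \sqrt{13} - \frac{33161}{6848}\right)^{2} = \left(- \frac{33161}{6848} + 22 \sqrt{13}\right)^{2}$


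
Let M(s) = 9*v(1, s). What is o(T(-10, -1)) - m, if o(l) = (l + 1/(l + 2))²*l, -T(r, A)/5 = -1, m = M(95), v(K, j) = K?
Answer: 6039/49 ≈ 123.24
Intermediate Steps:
M(s) = 9 (M(s) = 9*1 = 9)
m = 9
T(r, A) = 5 (T(r, A) = -5*(-1) = 5)
o(l) = l*(l + 1/(2 + l))² (o(l) = (l + 1/(2 + l))²*l = l*(l + 1/(2 + l))²)
o(T(-10, -1)) - m = 5*(1 + 5² + 2*5)²/(2 + 5)² - 1*9 = 5*(1 + 25 + 10)²/7² - 9 = 5*(1/49)*36² - 9 = 5*(1/49)*1296 - 9 = 6480/49 - 9 = 6039/49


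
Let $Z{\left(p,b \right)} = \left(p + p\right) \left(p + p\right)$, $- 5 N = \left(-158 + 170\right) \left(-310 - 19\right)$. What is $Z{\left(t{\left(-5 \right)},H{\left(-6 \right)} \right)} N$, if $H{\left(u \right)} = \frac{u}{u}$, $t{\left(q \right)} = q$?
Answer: $78960$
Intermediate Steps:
$N = \frac{3948}{5}$ ($N = - \frac{\left(-158 + 170\right) \left(-310 - 19\right)}{5} = - \frac{12 \left(-329\right)}{5} = \left(- \frac{1}{5}\right) \left(-3948\right) = \frac{3948}{5} \approx 789.6$)
$H{\left(u \right)} = 1$
$Z{\left(p,b \right)} = 4 p^{2}$ ($Z{\left(p,b \right)} = 2 p 2 p = 4 p^{2}$)
$Z{\left(t{\left(-5 \right)},H{\left(-6 \right)} \right)} N = 4 \left(-5\right)^{2} \cdot \frac{3948}{5} = 4 \cdot 25 \cdot \frac{3948}{5} = 100 \cdot \frac{3948}{5} = 78960$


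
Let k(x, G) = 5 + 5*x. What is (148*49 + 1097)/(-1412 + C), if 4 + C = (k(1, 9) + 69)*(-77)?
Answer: -8349/7499 ≈ -1.1133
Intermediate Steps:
C = -6087 (C = -4 + ((5 + 5*1) + 69)*(-77) = -4 + ((5 + 5) + 69)*(-77) = -4 + (10 + 69)*(-77) = -4 + 79*(-77) = -4 - 6083 = -6087)
(148*49 + 1097)/(-1412 + C) = (148*49 + 1097)/(-1412 - 6087) = (7252 + 1097)/(-7499) = 8349*(-1/7499) = -8349/7499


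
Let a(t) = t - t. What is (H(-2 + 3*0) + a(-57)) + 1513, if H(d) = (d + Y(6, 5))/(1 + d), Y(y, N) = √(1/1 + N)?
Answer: 1515 - √6 ≈ 1512.6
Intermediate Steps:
a(t) = 0
Y(y, N) = √(1 + N)
H(d) = (d + √6)/(1 + d) (H(d) = (d + √(1 + 5))/(1 + d) = (d + √6)/(1 + d))
(H(-2 + 3*0) + a(-57)) + 1513 = (((-2 + 3*0) + √6)/(1 + (-2 + 3*0)) + 0) + 1513 = (((-2 + 0) + √6)/(1 + (-2 + 0)) + 0) + 1513 = ((-2 + √6)/(1 - 2) + 0) + 1513 = ((-2 + √6)/(-1) + 0) + 1513 = (-(-2 + √6) + 0) + 1513 = ((2 - √6) + 0) + 1513 = (2 - √6) + 1513 = 1515 - √6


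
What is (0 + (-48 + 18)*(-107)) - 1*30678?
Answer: -27468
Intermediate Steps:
(0 + (-48 + 18)*(-107)) - 1*30678 = (0 - 30*(-107)) - 30678 = (0 + 3210) - 30678 = 3210 - 30678 = -27468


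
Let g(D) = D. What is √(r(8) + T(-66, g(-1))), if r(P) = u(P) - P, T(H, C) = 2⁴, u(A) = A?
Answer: 4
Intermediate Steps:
T(H, C) = 16
r(P) = 0 (r(P) = P - P = 0)
√(r(8) + T(-66, g(-1))) = √(0 + 16) = √16 = 4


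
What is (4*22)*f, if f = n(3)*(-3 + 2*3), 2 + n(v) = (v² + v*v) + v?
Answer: 5016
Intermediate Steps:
n(v) = -2 + v + 2*v² (n(v) = -2 + ((v² + v*v) + v) = -2 + ((v² + v²) + v) = -2 + (2*v² + v) = -2 + (v + 2*v²) = -2 + v + 2*v²)
f = 57 (f = (-2 + 3 + 2*3²)*(-3 + 2*3) = (-2 + 3 + 2*9)*(-3 + 6) = (-2 + 3 + 18)*3 = 19*3 = 57)
(4*22)*f = (4*22)*57 = 88*57 = 5016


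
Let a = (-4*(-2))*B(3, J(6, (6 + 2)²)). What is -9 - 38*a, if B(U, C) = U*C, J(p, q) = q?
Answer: -58377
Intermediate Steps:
B(U, C) = C*U
a = 1536 (a = (-4*(-2))*((6 + 2)²*3) = 8*(8²*3) = 8*(64*3) = 8*192 = 1536)
-9 - 38*a = -9 - 38*1536 = -9 - 58368 = -58377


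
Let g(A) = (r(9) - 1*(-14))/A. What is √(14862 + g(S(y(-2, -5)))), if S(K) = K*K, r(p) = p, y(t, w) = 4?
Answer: √237815/4 ≈ 121.92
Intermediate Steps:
S(K) = K²
g(A) = 23/A (g(A) = (9 - 1*(-14))/A = (9 + 14)/A = 23/A)
√(14862 + g(S(y(-2, -5)))) = √(14862 + 23/(4²)) = √(14862 + 23/16) = √(237815/16) = √237815/4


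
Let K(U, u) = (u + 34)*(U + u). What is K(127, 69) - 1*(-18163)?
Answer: 38351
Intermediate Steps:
K(U, u) = (34 + u)*(U + u)
K(127, 69) - 1*(-18163) = (69² + 34*127 + 34*69 + 127*69) - 1*(-18163) = (4761 + 4318 + 2346 + 8763) + 18163 = 20188 + 18163 = 38351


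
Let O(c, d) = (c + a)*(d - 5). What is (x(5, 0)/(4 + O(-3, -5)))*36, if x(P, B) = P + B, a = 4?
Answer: -30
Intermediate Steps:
x(P, B) = B + P
O(c, d) = (-5 + d)*(4 + c) (O(c, d) = (c + 4)*(d - 5) = (4 + c)*(-5 + d) = (-5 + d)*(4 + c))
(x(5, 0)/(4 + O(-3, -5)))*36 = ((0 + 5)/(4 + (-20 - 5*(-3) + 4*(-5) - 3*(-5))))*36 = (5/(4 + (-20 + 15 - 20 + 15)))*36 = (5/(4 - 10))*36 = (5/(-6))*36 = (5*(-⅙))*36 = -⅚*36 = -30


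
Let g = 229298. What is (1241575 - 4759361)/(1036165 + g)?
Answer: -3517786/1265463 ≈ -2.7798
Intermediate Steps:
(1241575 - 4759361)/(1036165 + g) = (1241575 - 4759361)/(1036165 + 229298) = -3517786/1265463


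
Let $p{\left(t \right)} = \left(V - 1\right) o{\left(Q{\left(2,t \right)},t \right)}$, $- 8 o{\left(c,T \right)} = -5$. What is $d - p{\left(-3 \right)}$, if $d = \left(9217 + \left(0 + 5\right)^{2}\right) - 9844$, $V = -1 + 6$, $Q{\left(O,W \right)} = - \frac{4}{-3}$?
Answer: $- \frac{1209}{2} \approx -604.5$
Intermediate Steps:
$Q{\left(O,W \right)} = \frac{4}{3}$ ($Q{\left(O,W \right)} = \left(-4\right) \left(- \frac{1}{3}\right) = \frac{4}{3}$)
$o{\left(c,T \right)} = \frac{5}{8}$ ($o{\left(c,T \right)} = \left(- \frac{1}{8}\right) \left(-5\right) = \frac{5}{8}$)
$V = 5$
$d = -602$ ($d = \left(9217 + 5^{2}\right) - 9844 = \left(9217 + 25\right) - 9844 = 9242 - 9844 = -602$)
$p{\left(t \right)} = \frac{5}{2}$ ($p{\left(t \right)} = \left(5 - 1\right) \frac{5}{8} = 4 \cdot \frac{5}{8} = \frac{5}{2}$)
$d - p{\left(-3 \right)} = -602 - \frac{5}{2} = - \frac{1209}{2}$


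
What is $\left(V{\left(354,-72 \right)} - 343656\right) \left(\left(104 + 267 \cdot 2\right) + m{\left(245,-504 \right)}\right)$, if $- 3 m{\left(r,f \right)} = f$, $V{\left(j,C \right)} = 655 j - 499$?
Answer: $-90501710$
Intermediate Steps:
$V{\left(j,C \right)} = -499 + 655 j$
$m{\left(r,f \right)} = - \frac{f}{3}$
$\left(V{\left(354,-72 \right)} - 343656\right) \left(\left(104 + 267 \cdot 2\right) + m{\left(245,-504 \right)}\right) = \left(\left(-499 + 655 \cdot 354\right) - 343656\right) \left(\left(104 + 267 \cdot 2\right) - -168\right) = \left(\left(-499 + 231870\right) - 343656\right) \left(\left(104 + 534\right) + 168\right) = \left(231371 - 343656\right) \left(638 + 168\right) = \left(-112285\right) 806 = -90501710$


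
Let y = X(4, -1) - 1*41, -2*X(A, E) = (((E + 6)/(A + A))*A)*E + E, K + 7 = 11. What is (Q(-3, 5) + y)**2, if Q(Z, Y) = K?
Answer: 19881/16 ≈ 1242.6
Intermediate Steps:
K = 4 (K = -7 + 11 = 4)
X(A, E) = -E/2 - E*(3 + E/2)/2 (X(A, E) = -((((E + 6)/(A + A))*A)*E + E)/2 = -((((6 + E)/((2*A)))*A)*E + E)/2 = -((((6 + E)*(1/(2*A)))*A)*E + E)/2 = -((((6 + E)/(2*A))*A)*E + E)/2 = -((3 + E/2)*E + E)/2 = -(E*(3 + E/2) + E)/2 = -(E + E*(3 + E/2))/2 = -E/2 - E*(3 + E/2)/2)
y = -157/4 (y = -1/4*(-1)*(8 - 1) - 1*41 = -1/4*(-1)*7 - 41 = 7/4 - 41 = -157/4 ≈ -39.250)
Q(Z, Y) = 4
(Q(-3, 5) + y)**2 = (4 - 157/4)**2 = (-141/4)**2 = 19881/16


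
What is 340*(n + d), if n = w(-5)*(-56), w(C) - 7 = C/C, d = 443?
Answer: -1700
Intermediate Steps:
w(C) = 8 (w(C) = 7 + C/C = 7 + 1 = 8)
n = -448 (n = 8*(-56) = -448)
340*(n + d) = 340*(-448 + 443) = 340*(-5) = -1700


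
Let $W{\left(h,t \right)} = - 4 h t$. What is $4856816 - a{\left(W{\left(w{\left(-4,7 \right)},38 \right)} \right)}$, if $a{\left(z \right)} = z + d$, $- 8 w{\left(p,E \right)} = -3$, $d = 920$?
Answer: $4855953$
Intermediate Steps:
$w{\left(p,E \right)} = \frac{3}{8}$ ($w{\left(p,E \right)} = \left(- \frac{1}{8}\right) \left(-3\right) = \frac{3}{8}$)
$W{\left(h,t \right)} = - 4 h t$
$a{\left(z \right)} = 920 + z$ ($a{\left(z \right)} = z + 920 = 920 + z$)
$4856816 - a{\left(W{\left(w{\left(-4,7 \right)},38 \right)} \right)} = 4856816 - \left(920 - \frac{3}{2} \cdot 38\right) = 4856816 - \left(920 - 57\right) = 4856816 - 863 = 4855953$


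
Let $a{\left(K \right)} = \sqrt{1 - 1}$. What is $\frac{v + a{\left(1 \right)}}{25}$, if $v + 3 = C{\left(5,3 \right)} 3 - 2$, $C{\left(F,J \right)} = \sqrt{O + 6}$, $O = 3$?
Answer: $\frac{4}{25} \approx 0.16$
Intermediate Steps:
$a{\left(K \right)} = 0$ ($a{\left(K \right)} = \sqrt{0} = 0$)
$C{\left(F,J \right)} = 3$ ($C{\left(F,J \right)} = \sqrt{3 + 6} = \sqrt{9} = 3$)
$v = 4$ ($v = -3 + \left(3 \cdot 3 - 2\right) = -3 + \left(9 - 2\right) = -3 + 7 = 4$)
$\frac{v + a{\left(1 \right)}}{25} = \frac{4 + 0}{25} = 4 \cdot \frac{1}{25} = \frac{4}{25}$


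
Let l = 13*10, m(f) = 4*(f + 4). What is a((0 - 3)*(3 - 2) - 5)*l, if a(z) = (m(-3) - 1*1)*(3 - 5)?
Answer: -780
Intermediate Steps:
m(f) = 16 + 4*f (m(f) = 4*(4 + f) = 16 + 4*f)
l = 130
a(z) = -6 (a(z) = ((16 + 4*(-3)) - 1*1)*(3 - 5) = ((16 - 12) - 1)*(-2) = (4 - 1)*(-2) = 3*(-2) = -6)
a((0 - 3)*(3 - 2) - 5)*l = -6*130 = -780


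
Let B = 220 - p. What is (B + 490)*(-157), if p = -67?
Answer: -121989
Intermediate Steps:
B = 287 (B = 220 - 1*(-67) = 220 + 67 = 287)
(B + 490)*(-157) = (287 + 490)*(-157) = 777*(-157) = -121989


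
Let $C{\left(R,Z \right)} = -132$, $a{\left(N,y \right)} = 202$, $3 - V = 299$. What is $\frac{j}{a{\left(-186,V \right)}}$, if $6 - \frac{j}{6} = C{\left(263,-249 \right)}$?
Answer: $\frac{414}{101} \approx 4.099$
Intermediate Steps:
$V = -296$ ($V = 3 - 299 = -296$)
$j = 828$ ($j = 36 - -792 = 36 + 792 = 828$)
$\frac{j}{a{\left(-186,V \right)}} = \frac{828}{202} = 828 \cdot \frac{1}{202} = \frac{414}{101}$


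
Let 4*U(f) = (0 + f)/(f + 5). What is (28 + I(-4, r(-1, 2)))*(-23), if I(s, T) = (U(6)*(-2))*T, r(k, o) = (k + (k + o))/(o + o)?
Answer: -644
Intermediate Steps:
U(f) = f/(4*(5 + f)) (U(f) = ((0 + f)/(f + 5))/4 = (f/(5 + f))/4 = f/(4*(5 + f)))
r(k, o) = (o + 2*k)/(2*o) (r(k, o) = (o + 2*k)/((2*o)) = (o + 2*k)*(1/(2*o)) = (o + 2*k)/(2*o))
I(s, T) = -3*T/11 (I(s, T) = (((1/4)*6/(5 + 6))*(-2))*T = (((1/4)*6/11)*(-2))*T = (((1/4)*6*(1/11))*(-2))*T = ((3/22)*(-2))*T = -3*T/11)
(28 + I(-4, r(-1, 2)))*(-23) = (28 - 3*(-1 + (1/2)*2)/(11*2))*(-23) = (28 - 3*(-1 + 1)/22)*(-23) = (28 - 3*0/22)*(-23) = (28 - 3/11*0)*(-23) = (28 + 0)*(-23) = 28*(-23) = -644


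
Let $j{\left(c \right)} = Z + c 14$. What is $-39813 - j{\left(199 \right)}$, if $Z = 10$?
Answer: $-42609$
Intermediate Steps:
$j{\left(c \right)} = 10 + 14 c$ ($j{\left(c \right)} = 10 + c 14 = 10 + 14 c$)
$-39813 - j{\left(199 \right)} = -39813 - \left(10 + 14 \cdot 199\right) = -39813 - \left(10 + 2786\right) = -39813 - 2796 = -42609$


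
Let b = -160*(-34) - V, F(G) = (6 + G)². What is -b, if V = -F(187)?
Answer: -42689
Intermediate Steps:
V = -37249 (V = -(6 + 187)² = -1*193² = -1*37249 = -37249)
b = 42689 (b = -160*(-34) - 1*(-37249) = 5440 + 37249 = 42689)
-b = -1*42689 = -42689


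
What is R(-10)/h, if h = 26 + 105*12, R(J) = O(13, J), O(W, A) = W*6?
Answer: 39/643 ≈ 0.060653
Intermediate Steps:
O(W, A) = 6*W
R(J) = 78 (R(J) = 6*13 = 78)
h = 1286 (h = 26 + 1260 = 1286)
R(-10)/h = 78/1286 = 78*(1/1286) = 39/643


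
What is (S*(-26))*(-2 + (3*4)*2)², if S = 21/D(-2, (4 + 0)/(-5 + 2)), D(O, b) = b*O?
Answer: -99099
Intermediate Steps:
D(O, b) = O*b
S = 63/8 (S = 21/((-2*(4 + 0)/(-5 + 2))) = 21/((-8/(-3))) = 21/((-8*(-1)/3)) = 21/((-2*(-4/3))) = 21/(8/3) = 21*(3/8) = 63/8 ≈ 7.8750)
(S*(-26))*(-2 + (3*4)*2)² = ((63/8)*(-26))*(-2 + (3*4)*2)² = -819*(-2 + 12*2)²/4 = -819*(-2 + 24)²/4 = -819/4*22² = -819/4*484 = -99099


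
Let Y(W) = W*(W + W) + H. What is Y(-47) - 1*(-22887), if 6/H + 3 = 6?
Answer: 27307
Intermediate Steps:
H = 2 (H = 6/(-3 + 6) = 6/3 = 6*(⅓) = 2)
Y(W) = 2 + 2*W² (Y(W) = W*(W + W) + 2 = W*(2*W) + 2 = 2*W² + 2 = 2 + 2*W²)
Y(-47) - 1*(-22887) = (2 + 2*(-47)²) - 1*(-22887) = (2 + 2*2209) + 22887 = (2 + 4418) + 22887 = 4420 + 22887 = 27307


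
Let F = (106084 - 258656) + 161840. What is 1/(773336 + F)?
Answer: 1/782604 ≈ 1.2778e-6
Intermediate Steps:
F = 9268 (F = -152572 + 161840 = 9268)
1/(773336 + F) = 1/(773336 + 9268) = 1/782604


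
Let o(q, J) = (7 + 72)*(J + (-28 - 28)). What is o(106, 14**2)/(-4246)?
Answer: -5530/2123 ≈ -2.6048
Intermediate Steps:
o(q, J) = -4424 + 79*J (o(q, J) = 79*(J - 56) = 79*(-56 + J) = -4424 + 79*J)
o(106, 14**2)/(-4246) = (-4424 + 79*14**2)/(-4246) = (-4424 + 79*196)*(-1/4246) = (-4424 + 15484)*(-1/4246) = 11060*(-1/4246) = -5530/2123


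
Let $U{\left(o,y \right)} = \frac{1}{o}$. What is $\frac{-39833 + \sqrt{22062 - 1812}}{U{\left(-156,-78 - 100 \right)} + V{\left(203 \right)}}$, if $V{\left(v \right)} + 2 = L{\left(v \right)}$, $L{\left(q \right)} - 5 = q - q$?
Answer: $- \frac{6213948}{467} + \frac{7020 \sqrt{10}}{467} \approx -13259.0$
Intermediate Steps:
$L{\left(q \right)} = 5$ ($L{\left(q \right)} = 5 + \left(q - q\right) = 5 + 0 = 5$)
$V{\left(v \right)} = 3$ ($V{\left(v \right)} = -2 + 5 = 3$)
$\frac{-39833 + \sqrt{22062 - 1812}}{U{\left(-156,-78 - 100 \right)} + V{\left(203 \right)}} = \frac{-39833 + \sqrt{22062 - 1812}}{\frac{1}{-156} + 3} = \frac{-39833 + \sqrt{20250}}{- \frac{1}{156} + 3} = \frac{-39833 + 45 \sqrt{10}}{\frac{467}{156}} = \left(-39833 + 45 \sqrt{10}\right) \frac{156}{467} = - \frac{6213948}{467} + \frac{7020 \sqrt{10}}{467}$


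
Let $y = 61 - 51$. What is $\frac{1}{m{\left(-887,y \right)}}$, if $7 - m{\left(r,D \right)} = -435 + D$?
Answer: $\frac{1}{432} \approx 0.0023148$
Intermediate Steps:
$y = 10$
$m{\left(r,D \right)} = 442 - D$ ($m{\left(r,D \right)} = 7 - \left(-435 + D\right) = 442 - D$)
$\frac{1}{m{\left(-887,y \right)}} = \frac{1}{442 - 10} = \frac{1}{432}$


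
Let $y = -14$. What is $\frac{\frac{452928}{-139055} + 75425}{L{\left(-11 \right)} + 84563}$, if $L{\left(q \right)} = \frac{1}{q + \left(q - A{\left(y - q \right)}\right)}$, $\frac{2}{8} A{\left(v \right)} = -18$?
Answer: $\frac{14982529210}{16798443923} \approx 0.8919$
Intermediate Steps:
$A{\left(v \right)} = -72$ ($A{\left(v \right)} = 4 \left(-18\right) = -72$)
$L{\left(q \right)} = \frac{1}{72 + 2 q}$ ($L{\left(q \right)} = \frac{1}{q + \left(q - -72\right)} = \frac{1}{q + \left(q + 72\right)} = \frac{1}{q + \left(72 + q\right)} = \frac{1}{72 + 2 q}$)
$\frac{\frac{452928}{-139055} + 75425}{L{\left(-11 \right)} + 84563} = \frac{\frac{452928}{-139055} + 75425}{\frac{1}{2 \left(36 - 11\right)} + 84563} = \frac{452928 \left(- \frac{1}{139055}\right) + 75425}{\frac{1}{2 \cdot 25} + 84563} = \frac{- \frac{64704}{19865} + 75425}{\frac{1}{2} \cdot \frac{1}{25} + 84563} = \frac{1498252921}{19865 \left(\frac{1}{50} + 84563\right)} = \frac{1498252921}{19865 \cdot \frac{4228151}{50}} = \frac{1498252921}{19865} \cdot \frac{50}{4228151} = \frac{14982529210}{16798443923}$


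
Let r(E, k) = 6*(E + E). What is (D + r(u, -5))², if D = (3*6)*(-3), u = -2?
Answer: 6084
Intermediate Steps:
D = -54 (D = 18*(-3) = -54)
r(E, k) = 12*E (r(E, k) = 6*(2*E) = 12*E)
(D + r(u, -5))² = (-54 + 12*(-2))² = (-54 - 24)² = (-78)² = 6084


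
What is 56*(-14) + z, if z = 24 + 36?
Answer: -724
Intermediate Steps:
z = 60
56*(-14) + z = 56*(-14) + 60 = -784 + 60 = -724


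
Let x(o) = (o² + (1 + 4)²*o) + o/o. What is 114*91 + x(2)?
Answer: 10429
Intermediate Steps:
x(o) = 1 + o² + 25*o (x(o) = (o² + 5²*o) + 1 = (o² + 25*o) + 1 = 1 + o² + 25*o)
114*91 + x(2) = 114*91 + (1 + 2² + 25*2) = 10374 + (1 + 4 + 50) = 10374 + 55 = 10429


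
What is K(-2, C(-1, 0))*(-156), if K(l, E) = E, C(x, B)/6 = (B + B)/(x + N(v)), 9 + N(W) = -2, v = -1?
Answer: 0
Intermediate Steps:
N(W) = -11 (N(W) = -9 - 2 = -11)
C(x, B) = 12*B/(-11 + x) (C(x, B) = 6*((B + B)/(x - 11)) = 6*((2*B)/(-11 + x)) = 6*(2*B/(-11 + x)) = 12*B/(-11 + x))
K(-2, C(-1, 0))*(-156) = (12*0/(-11 - 1))*(-156) = (12*0/(-12))*(-156) = (12*0*(-1/12))*(-156) = 0*(-156) = 0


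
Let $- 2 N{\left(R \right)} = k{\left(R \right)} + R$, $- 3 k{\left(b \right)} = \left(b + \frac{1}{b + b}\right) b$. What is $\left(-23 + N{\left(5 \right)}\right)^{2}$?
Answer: $\frac{7225}{16} \approx 451.56$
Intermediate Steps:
$k{\left(b \right)} = - \frac{b \left(b + \frac{1}{2 b}\right)}{3}$ ($k{\left(b \right)} = - \frac{\left(b + \frac{1}{b + b}\right) b}{3} = - \frac{\left(b + \frac{1}{2 b}\right) b}{3} = - \frac{b \left(b + \frac{1}{2 b}\right)}{3}$)
$N{\left(R \right)} = \frac{1}{12} - \frac{R}{2} + \frac{R^{2}}{6}$ ($N{\left(R \right)} = - \frac{\left(- \frac{1}{6} - \frac{R^{2}}{3}\right) + R}{2} = - \frac{- \frac{1}{6} + R - \frac{R^{2}}{3}}{2} = \frac{1}{12} - \frac{R}{2} + \frac{R^{2}}{6}$)
$\left(-23 + N{\left(5 \right)}\right)^{2} = \left(-23 + \left(\frac{1}{12} - \frac{5}{2} + \frac{5^{2}}{6}\right)\right)^{2} = \left(-23 + \left(\frac{1}{12} - \frac{5}{2} + \frac{1}{6} \cdot 25\right)\right)^{2} = \left(-23 + \left(\frac{1}{12} - \frac{5}{2} + \frac{25}{6}\right)\right)^{2} = \left(-23 + \frac{7}{4}\right)^{2} = \left(- \frac{85}{4}\right)^{2} = \frac{7225}{16}$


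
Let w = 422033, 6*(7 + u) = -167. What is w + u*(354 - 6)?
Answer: 409911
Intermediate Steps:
u = -209/6 (u = -7 + (⅙)*(-167) = -7 - 167/6 = -209/6 ≈ -34.833)
w + u*(354 - 6) = 422033 - 209*(354 - 6)/6 = 422033 - 209/6*348 = 422033 - 12122 = 409911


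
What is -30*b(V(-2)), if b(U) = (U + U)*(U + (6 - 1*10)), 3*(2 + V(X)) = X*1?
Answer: -3200/3 ≈ -1066.7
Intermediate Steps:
V(X) = -2 + X/3 (V(X) = -2 + (X*1)/3 = -2 + X/3)
b(U) = 2*U*(-4 + U) (b(U) = (2*U)*(U + (6 - 10)) = (2*U)*(U - 4) = (2*U)*(-4 + U) = 2*U*(-4 + U))
-30*b(V(-2)) = -60*(-2 + (⅓)*(-2))*(-4 + (-2 + (⅓)*(-2))) = -60*(-2 - ⅔)*(-4 + (-2 - ⅔)) = -60*(-8)*(-4 - 8/3)/3 = -60*(-8)*(-20)/(3*3) = -30*320/9 = -3200/3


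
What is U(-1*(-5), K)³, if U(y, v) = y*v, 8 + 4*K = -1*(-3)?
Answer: -15625/64 ≈ -244.14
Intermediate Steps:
K = -5/4 (K = -2 + (-1*(-3))/4 = -2 + (¼)*3 = -2 + ¾ = -5/4 ≈ -1.2500)
U(y, v) = v*y
U(-1*(-5), K)³ = (-(-5)*(-5)/4)³ = (-5/4*5)³ = (-25/4)³ = -15625/64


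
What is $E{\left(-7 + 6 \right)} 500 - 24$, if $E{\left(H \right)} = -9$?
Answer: $-4524$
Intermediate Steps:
$E{\left(-7 + 6 \right)} 500 - 24 = \left(-9\right) 500 - 24 = -4500 - 24 = -4524$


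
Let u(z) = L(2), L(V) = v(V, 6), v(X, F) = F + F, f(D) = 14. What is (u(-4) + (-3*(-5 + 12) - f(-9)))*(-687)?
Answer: 15801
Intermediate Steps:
v(X, F) = 2*F
L(V) = 12 (L(V) = 2*6 = 12)
u(z) = 12
(u(-4) + (-3*(-5 + 12) - f(-9)))*(-687) = (12 + (-3*(-5 + 12) - 1*14))*(-687) = (12 + (-3*7 - 14))*(-687) = (12 + (-21 - 14))*(-687) = (12 - 35)*(-687) = -23*(-687) = 15801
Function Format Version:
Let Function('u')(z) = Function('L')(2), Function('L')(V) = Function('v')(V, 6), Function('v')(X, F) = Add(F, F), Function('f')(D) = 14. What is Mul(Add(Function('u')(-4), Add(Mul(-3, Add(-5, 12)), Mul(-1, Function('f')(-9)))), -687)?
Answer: 15801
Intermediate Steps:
Function('v')(X, F) = Mul(2, F)
Function('L')(V) = 12 (Function('L')(V) = Mul(2, 6) = 12)
Function('u')(z) = 12
Mul(Add(Function('u')(-4), Add(Mul(-3, Add(-5, 12)), Mul(-1, Function('f')(-9)))), -687) = Mul(Add(12, Add(Mul(-3, Add(-5, 12)), Mul(-1, 14))), -687) = Mul(Add(12, Add(Mul(-3, 7), -14)), -687) = Mul(Add(12, Add(-21, -14)), -687) = Mul(Add(12, -35), -687) = Mul(-23, -687) = 15801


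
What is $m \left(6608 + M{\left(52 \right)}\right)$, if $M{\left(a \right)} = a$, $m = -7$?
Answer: $-46620$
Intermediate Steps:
$m \left(6608 + M{\left(52 \right)}\right) = - 7 \left(6608 + 52\right) = \left(-7\right) 6660 = -46620$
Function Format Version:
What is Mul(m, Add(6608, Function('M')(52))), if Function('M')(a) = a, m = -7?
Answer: -46620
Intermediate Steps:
Mul(m, Add(6608, Function('M')(52))) = Mul(-7, Add(6608, 52)) = Mul(-7, 6660) = -46620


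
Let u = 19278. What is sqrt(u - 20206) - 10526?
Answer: -10526 + 4*I*sqrt(58) ≈ -10526.0 + 30.463*I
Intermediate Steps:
sqrt(u - 20206) - 10526 = sqrt(19278 - 20206) - 10526 = sqrt(-928) - 10526 = 4*I*sqrt(58) - 10526 = -10526 + 4*I*sqrt(58)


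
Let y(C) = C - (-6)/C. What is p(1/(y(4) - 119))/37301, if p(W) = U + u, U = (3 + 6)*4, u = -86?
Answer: -50/37301 ≈ -0.0013404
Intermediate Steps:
U = 36 (U = 9*4 = 36)
y(C) = C + 6/C
p(W) = -50 (p(W) = 36 - 86 = -50)
p(1/(y(4) - 119))/37301 = -50/37301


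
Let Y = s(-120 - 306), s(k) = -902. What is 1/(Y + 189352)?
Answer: 1/188450 ≈ 5.3065e-6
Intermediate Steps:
Y = -902
1/(Y + 189352) = 1/(-902 + 189352) = 1/188450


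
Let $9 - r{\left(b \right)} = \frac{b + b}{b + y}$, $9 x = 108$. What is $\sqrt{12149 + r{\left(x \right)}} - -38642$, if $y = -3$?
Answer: $38642 + \frac{\sqrt{109398}}{3} \approx 38752.0$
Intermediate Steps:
$x = 12$ ($x = \frac{1}{9} \cdot 108 = 12$)
$r{\left(b \right)} = 9 - \frac{2 b}{-3 + b}$ ($r{\left(b \right)} = 9 - \frac{b + b}{b - 3} = 9 - \frac{2 b}{-3 + b}$)
$\sqrt{12149 + r{\left(x \right)}} - -38642 = \sqrt{12149 + \frac{-27 + 7 \cdot 12}{-3 + 12}} - -38642 = \sqrt{12149 + \frac{-27 + 84}{9}} + 38642 = \sqrt{12149 + \frac{1}{9} \cdot 57} + 38642 = \sqrt{12149 + \frac{19}{3}} + 38642 = \sqrt{\frac{36466}{3}} + 38642 = \frac{\sqrt{109398}}{3} + 38642 = 38642 + \frac{\sqrt{109398}}{3}$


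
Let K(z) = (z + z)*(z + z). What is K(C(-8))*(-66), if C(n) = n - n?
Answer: 0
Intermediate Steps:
C(n) = 0
K(z) = 4*z² (K(z) = (2*z)*(2*z) = 4*z²)
K(C(-8))*(-66) = (4*0²)*(-66) = (4*0)*(-66) = 0*(-66) = 0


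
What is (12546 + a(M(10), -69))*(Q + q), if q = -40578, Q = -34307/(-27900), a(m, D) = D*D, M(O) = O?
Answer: -2177012710239/3100 ≈ -7.0226e+8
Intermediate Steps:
a(m, D) = D²
Q = 34307/27900 (Q = -34307*(-1/27900) = 34307/27900 ≈ 1.2296)
(12546 + a(M(10), -69))*(Q + q) = (12546 + (-69)²)*(34307/27900 - 40578) = (12546 + 4761)*(-1132091893/27900) = 17307*(-1132091893/27900) = -2177012710239/3100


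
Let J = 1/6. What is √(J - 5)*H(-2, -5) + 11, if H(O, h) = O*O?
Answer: 11 + 2*I*√174/3 ≈ 11.0 + 8.7939*I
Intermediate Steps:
J = ⅙ ≈ 0.16667
H(O, h) = O²
√(J - 5)*H(-2, -5) + 11 = √(⅙ - 5)*(-2)² + 11 = √(-29/6)*4 + 11 = (I*√174/6)*4 + 11 = 2*I*√174/3 + 11 = 11 + 2*I*√174/3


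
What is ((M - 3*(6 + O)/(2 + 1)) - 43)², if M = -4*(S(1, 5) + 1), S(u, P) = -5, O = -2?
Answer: 961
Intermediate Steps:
M = 16 (M = -4*(-5 + 1) = -4*(-4) = 16)
((M - 3*(6 + O)/(2 + 1)) - 43)² = ((16 - 3*(6 - 2)/(2 + 1)) - 43)² = ((16 - 12/3) - 43)² = ((16 - 3*4/3) - 43)² = ((16 - 4) - 43)² = (12 - 43)² = (-31)² = 961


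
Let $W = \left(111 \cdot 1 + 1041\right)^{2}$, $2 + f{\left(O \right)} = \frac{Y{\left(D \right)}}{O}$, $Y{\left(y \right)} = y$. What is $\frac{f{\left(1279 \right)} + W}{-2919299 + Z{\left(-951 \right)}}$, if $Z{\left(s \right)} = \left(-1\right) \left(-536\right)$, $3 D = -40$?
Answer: $- \frac{5092090334}{11199293631} \approx -0.45468$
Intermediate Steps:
$D = - \frac{40}{3}$ ($D = \frac{1}{3} \left(-40\right) = - \frac{40}{3} \approx -13.333$)
$f{\left(O \right)} = -2 - \frac{40}{3 O}$
$Z{\left(s \right)} = 536$
$W = 1327104$ ($W = \left(111 + 1041\right)^{2} = 1152^{2} = 1327104$)
$\frac{f{\left(1279 \right)} + W}{-2919299 + Z{\left(-951 \right)}} = \frac{\left(-2 - \frac{40}{3 \cdot 1279}\right) + 1327104}{-2919299 + 536} = \frac{\left(-2 - \frac{40}{3837}\right) + 1327104}{-2918763} = \left(\left(-2 - \frac{40}{3837}\right) + 1327104\right) \left(- \frac{1}{2918763}\right) = \left(- \frac{7714}{3837} + 1327104\right) \left(- \frac{1}{2918763}\right) = \frac{5092090334}{3837} \left(- \frac{1}{2918763}\right) = - \frac{5092090334}{11199293631}$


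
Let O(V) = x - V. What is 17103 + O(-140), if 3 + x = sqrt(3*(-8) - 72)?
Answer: 17240 + 4*I*sqrt(6) ≈ 17240.0 + 9.798*I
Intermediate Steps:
x = -3 + 4*I*sqrt(6) (x = -3 + sqrt(3*(-8) - 72) = -3 + sqrt(-24 - 72) = -3 + sqrt(-96) = -3 + 4*I*sqrt(6) ≈ -3.0 + 9.798*I)
O(V) = -3 - V + 4*I*sqrt(6) (O(V) = (-3 + 4*I*sqrt(6)) - V = -3 - V + 4*I*sqrt(6))
17103 + O(-140) = 17103 + (-3 - 1*(-140) + 4*I*sqrt(6)) = 17103 + (-3 + 140 + 4*I*sqrt(6)) = 17103 + (137 + 4*I*sqrt(6)) = 17240 + 4*I*sqrt(6)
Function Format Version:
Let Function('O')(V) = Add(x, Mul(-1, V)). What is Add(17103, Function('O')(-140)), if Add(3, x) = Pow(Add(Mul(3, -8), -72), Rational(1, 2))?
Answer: Add(17240, Mul(4, I, Pow(6, Rational(1, 2)))) ≈ Add(17240., Mul(9.7980, I))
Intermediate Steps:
x = Add(-3, Mul(4, I, Pow(6, Rational(1, 2)))) (x = Add(-3, Pow(Add(Mul(3, -8), -72), Rational(1, 2))) = Add(-3, Pow(Add(-24, -72), Rational(1, 2))) = Add(-3, Pow(-96, Rational(1, 2))) = Add(-3, Mul(4, I, Pow(6, Rational(1, 2)))) ≈ Add(-3.0000, Mul(9.7980, I)))
Function('O')(V) = Add(-3, Mul(-1, V), Mul(4, I, Pow(6, Rational(1, 2)))) (Function('O')(V) = Add(Add(-3, Mul(4, I, Pow(6, Rational(1, 2)))), Mul(-1, V)) = Add(-3, Mul(-1, V), Mul(4, I, Pow(6, Rational(1, 2)))))
Add(17103, Function('O')(-140)) = Add(17103, Add(-3, Mul(-1, -140), Mul(4, I, Pow(6, Rational(1, 2))))) = Add(17103, Add(-3, 140, Mul(4, I, Pow(6, Rational(1, 2))))) = Add(17103, Add(137, Mul(4, I, Pow(6, Rational(1, 2))))) = Add(17240, Mul(4, I, Pow(6, Rational(1, 2))))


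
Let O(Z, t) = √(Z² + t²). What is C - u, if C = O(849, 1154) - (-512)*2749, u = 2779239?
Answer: -1371751 + √2052517 ≈ -1.3703e+6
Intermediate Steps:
C = 1407488 + √2052517 (C = √(849² + 1154²) - (-512)*2749 = √(720801 + 1331716) - 1*(-1407488) = √2052517 + 1407488 = 1407488 + √2052517 ≈ 1.4089e+6)
C - u = (1407488 + √2052517) - 1*2779239 = (1407488 + √2052517) - 2779239 = -1371751 + √2052517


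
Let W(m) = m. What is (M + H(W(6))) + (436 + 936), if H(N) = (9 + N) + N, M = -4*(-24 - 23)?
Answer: 1581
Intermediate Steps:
M = 188 (M = -4*(-47) = 188)
H(N) = 9 + 2*N
(M + H(W(6))) + (436 + 936) = (188 + (9 + 2*6)) + (436 + 936) = (188 + (9 + 12)) + 1372 = (188 + 21) + 1372 = 209 + 1372 = 1581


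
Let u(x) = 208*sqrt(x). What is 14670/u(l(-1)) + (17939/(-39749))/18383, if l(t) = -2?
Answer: -17939/730705867 - 7335*I*sqrt(2)/208 ≈ -2.455e-5 - 49.871*I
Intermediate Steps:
14670/u(l(-1)) + (17939/(-39749))/18383 = 14670/((208*sqrt(-2))) + (17939/(-39749))/18383 = 14670/((208*(I*sqrt(2)))) + (17939*(-1/39749))*(1/18383) = 14670/((208*I*sqrt(2))) - 17939/39749*1/18383 = 14670*(-I*sqrt(2)/416) - 17939/730705867 = -7335*I*sqrt(2)/208 - 17939/730705867 = -17939/730705867 - 7335*I*sqrt(2)/208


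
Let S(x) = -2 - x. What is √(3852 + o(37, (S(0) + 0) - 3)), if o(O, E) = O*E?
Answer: √3667 ≈ 60.556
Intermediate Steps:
o(O, E) = E*O
√(3852 + o(37, (S(0) + 0) - 3)) = √(3852 + (((-2 - 1*0) + 0) - 3)*37) = √(3852 + (((-2 + 0) + 0) - 3)*37) = √(3852 + ((-2 + 0) - 3)*37) = √(3852 + (-2 - 3)*37) = √(3852 - 5*37) = √(3852 - 185) = √3667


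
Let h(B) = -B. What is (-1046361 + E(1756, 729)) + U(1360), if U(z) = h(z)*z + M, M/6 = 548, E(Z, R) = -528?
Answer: -2893201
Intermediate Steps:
M = 3288 (M = 6*548 = 3288)
U(z) = 3288 - z² (U(z) = (-z)*z + 3288 = -z² + 3288 = 3288 - z²)
(-1046361 + E(1756, 729)) + U(1360) = (-1046361 - 528) + (3288 - 1*1360²) = -1046889 + (3288 - 1*1849600) = -1046889 + (3288 - 1849600) = -1046889 - 1846312 = -2893201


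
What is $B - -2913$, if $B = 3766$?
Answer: $6679$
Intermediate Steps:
$B - -2913 = 3766 - -2913 = 3766 + 2913 = 6679$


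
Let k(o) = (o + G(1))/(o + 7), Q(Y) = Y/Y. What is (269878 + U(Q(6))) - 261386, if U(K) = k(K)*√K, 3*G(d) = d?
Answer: 50953/6 ≈ 8492.2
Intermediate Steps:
Q(Y) = 1
G(d) = d/3
k(o) = (⅓ + o)/(7 + o) (k(o) = (o + (⅓)*1)/(o + 7) = (o + ⅓)/(7 + o) = (⅓ + o)/(7 + o))
U(K) = √K*(⅓ + K)/(7 + K) (U(K) = ((⅓ + K)/(7 + K))*√K = √K*(⅓ + K)/(7 + K))
(269878 + U(Q(6))) - 261386 = (269878 + √1*(⅓ + 1)/(7 + 1)) - 261386 = (269878 + 1*(4/3)/8) - 261386 = (269878 + 1*(⅛)*(4/3)) - 261386 = (269878 + ⅙) - 261386 = 1619269/6 - 261386 = 50953/6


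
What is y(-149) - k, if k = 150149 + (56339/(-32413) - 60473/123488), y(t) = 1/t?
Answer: -89546017172944519/596389865056 ≈ -1.5015e+5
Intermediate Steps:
k = 600979954163275/4002616544 (k = 150149 + (56339*(-1/32413) - 60473*1/123488) = 150149 + (-56339/32413 - 60473/123488) = 150149 - 8917301781/4002616544 = 600979954163275/4002616544 ≈ 1.5015e+5)
y(-149) - k = 1/(-149) - 1*600979954163275/4002616544 = -1/149 - 600979954163275/4002616544 = -89546017172944519/596389865056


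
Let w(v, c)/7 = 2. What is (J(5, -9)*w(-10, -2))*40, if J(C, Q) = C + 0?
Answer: 2800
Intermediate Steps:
w(v, c) = 14 (w(v, c) = 7*2 = 14)
J(C, Q) = C
(J(5, -9)*w(-10, -2))*40 = (5*14)*40 = 70*40 = 2800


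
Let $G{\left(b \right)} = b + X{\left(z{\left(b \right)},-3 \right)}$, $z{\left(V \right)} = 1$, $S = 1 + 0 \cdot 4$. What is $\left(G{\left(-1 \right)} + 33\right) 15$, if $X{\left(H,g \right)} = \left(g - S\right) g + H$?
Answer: $675$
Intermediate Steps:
$S = 1$ ($S = 1 + 0 = 1$)
$X{\left(H,g \right)} = H + g \left(-1 + g\right)$ ($X{\left(H,g \right)} = \left(g - 1\right) g + H = \left(-1 + g\right) g + H = g \left(-1 + g\right) + H = H + g \left(-1 + g\right)$)
$G{\left(b \right)} = 13 + b$ ($G{\left(b \right)} = b + \left(1 + \left(-3\right)^{2} - -3\right) = b + \left(1 + 9 + 3\right) = b + 13 = 13 + b$)
$\left(G{\left(-1 \right)} + 33\right) 15 = \left(\left(13 - 1\right) + 33\right) 15 = \left(12 + 33\right) 15 = 45 \cdot 15 = 675$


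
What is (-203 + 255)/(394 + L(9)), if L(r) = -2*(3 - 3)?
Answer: 26/197 ≈ 0.13198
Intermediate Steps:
L(r) = 0 (L(r) = -2*0 = 0)
(-203 + 255)/(394 + L(9)) = (-203 + 255)/(394 + 0) = 52/394 = 52*(1/394) = 26/197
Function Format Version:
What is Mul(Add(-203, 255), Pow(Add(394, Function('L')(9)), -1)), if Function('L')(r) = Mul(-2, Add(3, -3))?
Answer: Rational(26, 197) ≈ 0.13198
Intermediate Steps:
Function('L')(r) = 0 (Function('L')(r) = Mul(-2, 0) = 0)
Mul(Add(-203, 255), Pow(Add(394, Function('L')(9)), -1)) = Mul(Add(-203, 255), Pow(Add(394, 0), -1)) = Mul(52, Pow(394, -1)) = Mul(52, Rational(1, 394)) = Rational(26, 197)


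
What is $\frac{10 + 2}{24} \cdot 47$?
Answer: $\frac{47}{2} \approx 23.5$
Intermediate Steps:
$\frac{10 + 2}{24} \cdot 47 = 12 \cdot \frac{1}{24} \cdot 47 = \frac{1}{2} \cdot 47 = \frac{47}{2}$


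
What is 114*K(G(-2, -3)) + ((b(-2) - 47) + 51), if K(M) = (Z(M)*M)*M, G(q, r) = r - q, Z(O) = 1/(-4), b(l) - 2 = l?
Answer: -49/2 ≈ -24.500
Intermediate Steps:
b(l) = 2 + l
Z(O) = -1/4 (Z(O) = 1*(-1/4) = -1/4)
K(M) = -M**2/4 (K(M) = (-M/4)*M = -M**2/4)
114*K(G(-2, -3)) + ((b(-2) - 47) + 51) = 114*(-(-3 - 1*(-2))**2/4) + (((2 - 2) - 47) + 51) = 114*(-(-3 + 2)**2/4) + ((0 - 47) + 51) = 114*(-1/4*(-1)**2) + (-47 + 51) = 114*(-1/4*1) + 4 = 114*(-1/4) + 4 = -57/2 + 4 = -49/2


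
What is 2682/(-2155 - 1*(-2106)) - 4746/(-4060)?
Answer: -761169/14210 ≈ -53.566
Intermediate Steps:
2682/(-2155 - 1*(-2106)) - 4746/(-4060) = 2682/(-2155 + 2106) - 4746*(-1/4060) = 2682/(-49) + 339/290 = 2682*(-1/49) + 339/290 = -2682/49 + 339/290 = -761169/14210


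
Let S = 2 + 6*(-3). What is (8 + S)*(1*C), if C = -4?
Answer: 32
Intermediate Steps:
S = -16 (S = 2 - 18 = -16)
(8 + S)*(1*C) = (8 - 16)*(1*(-4)) = -8*(-4) = 32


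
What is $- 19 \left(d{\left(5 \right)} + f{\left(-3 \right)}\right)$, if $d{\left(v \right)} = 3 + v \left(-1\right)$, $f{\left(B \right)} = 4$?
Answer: $-38$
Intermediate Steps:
$d{\left(v \right)} = 3 - v$
$- 19 \left(d{\left(5 \right)} + f{\left(-3 \right)}\right) = - 19 \left(\left(3 - 5\right) + 4\right) = - 19 \left(-2 + 4\right) = \left(-19\right) 2 = -38$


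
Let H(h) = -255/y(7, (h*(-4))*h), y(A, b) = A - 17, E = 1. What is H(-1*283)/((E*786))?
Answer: 17/524 ≈ 0.032443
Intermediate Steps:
y(A, b) = -17 + A
H(h) = 51/2 (H(h) = -255/(-17 + 7) = -255/(-10) = -255*(-⅒) = 51/2)
H(-1*283)/((E*786)) = 51/(2*((1*786))) = (51/2)/786 = (51/2)*(1/786) = 17/524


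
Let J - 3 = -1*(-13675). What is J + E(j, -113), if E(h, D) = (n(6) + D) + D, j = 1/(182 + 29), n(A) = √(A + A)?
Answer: 13452 + 2*√3 ≈ 13455.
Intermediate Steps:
n(A) = √2*√A (n(A) = √(2*A) = √2*√A)
j = 1/211 ≈ 0.0047393
E(h, D) = 2*D + 2*√3 (E(h, D) = (√2*√6 + D) + D = (2*√3 + D) + D = (D + 2*√3) + D = 2*D + 2*√3)
J = 13678 (J = 3 - 1*(-13675) = 3 + 13675 = 13678)
J + E(j, -113) = 13678 + (2*(-113) + 2*√3) = 13678 + (-226 + 2*√3) = 13452 + 2*√3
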